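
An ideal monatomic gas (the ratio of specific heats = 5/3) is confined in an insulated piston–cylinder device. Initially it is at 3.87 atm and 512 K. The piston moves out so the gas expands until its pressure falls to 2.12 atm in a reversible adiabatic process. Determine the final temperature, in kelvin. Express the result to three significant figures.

T₂ ≈ 402 K

Adiabatic: T₂/T₁ = (P₂/P₁)^((γ−1)/γ).
T₂ = 512 × (2.12/3.87)^(2/5) = 402.5 K.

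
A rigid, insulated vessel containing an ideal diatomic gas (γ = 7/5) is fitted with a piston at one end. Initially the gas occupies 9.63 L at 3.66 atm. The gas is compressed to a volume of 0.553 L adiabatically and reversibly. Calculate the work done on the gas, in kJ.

P₂ = P₁(V₁/V₂)^γ = 3.66×(9.63/0.553)^(7/5) = 199.9 atm.
For a reversible adiabat, W_by_gas = (P₁V₁ − P₂V₂)/(γ−1).
W_by = (370800×0.00963 − 2.025×10^7×0.000553) / (2/5) = -19070 J.
W_on_gas = −W_by = 19070 J.

W ≈ 19.1 kJ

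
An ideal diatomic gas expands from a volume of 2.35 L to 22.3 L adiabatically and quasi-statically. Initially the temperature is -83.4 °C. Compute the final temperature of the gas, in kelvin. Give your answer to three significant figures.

T₂ ≈ 77.1 K

For a reversible adiabat TV^(γ−1) is constant, so T₂ = T₁ (V₁/V₂)^(γ−1).
For a diatomic ideal gas γ = 7/5, so γ−1 = 2/5.
T₁ = -83.4 °C = 189.7 K.
T₂ = 189.7 × (2.35/22.3)^(2/5) = 77.14 K.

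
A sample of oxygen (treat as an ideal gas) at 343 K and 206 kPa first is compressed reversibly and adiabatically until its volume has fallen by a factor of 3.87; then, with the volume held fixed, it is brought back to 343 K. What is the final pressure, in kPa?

P₃ ≈ 797 kPa

For a diatomic ideal gas γ = 7/5.
Adiabatic step (PV^γ = const): P₂ = 206×3.87^(7/5) = 1370 kPa; T₂ = 343×3.87^(2/5) = 589.4 K.
Isochoric: P₃ = P₂(T₃/T₂) = 1370 × (343/589.4) = 797.2 kPa.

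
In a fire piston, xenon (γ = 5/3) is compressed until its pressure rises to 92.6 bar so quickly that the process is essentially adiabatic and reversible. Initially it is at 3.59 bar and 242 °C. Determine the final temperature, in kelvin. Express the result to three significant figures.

T₂ ≈ 1890 K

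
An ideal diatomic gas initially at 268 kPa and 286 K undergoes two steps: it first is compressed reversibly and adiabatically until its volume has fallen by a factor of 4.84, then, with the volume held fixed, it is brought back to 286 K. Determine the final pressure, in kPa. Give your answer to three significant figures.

P₃ ≈ 1300 kPa

For a diatomic ideal gas γ = 7/5.
Adiabatic step (PV^γ = const): P₂ = 268×4.84^(7/5) = 2437 kPa; T₂ = 286×4.84^(2/5) = 537.4 K.
Isochoric: P₃ = P₂(T₃/T₂) = 2437 × (286/537.4) = 1297 kPa.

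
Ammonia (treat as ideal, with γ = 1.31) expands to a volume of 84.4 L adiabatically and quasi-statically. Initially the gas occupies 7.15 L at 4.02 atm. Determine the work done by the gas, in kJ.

W ≈ 5.02 kJ

P₂ = P₁(V₁/V₂)^γ = 4.02×(7.15/84.4)^(1.31) = 0.1584 atm.
For a reversible adiabat, W_by_gas = (P₁V₁ − P₂V₂)/(γ−1).
W_by = (407300×0.00715 − 16050×0.0844) / (0.31) = 5024 J.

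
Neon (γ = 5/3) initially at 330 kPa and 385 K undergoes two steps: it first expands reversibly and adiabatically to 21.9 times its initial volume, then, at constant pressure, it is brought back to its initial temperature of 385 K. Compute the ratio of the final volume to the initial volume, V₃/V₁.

Adiabatic step: V₂/V₁ = 21.9; T₂ = T₁·(1/21.9)^(2/3) = 49.18 K.
Isobaric step: V₃/V₂ = T₃/T₂ = 385/49.18.
V₃/V₁ = (V₂/V₁)(V₃/V₂) = 21.9 × (385/49.18) = 171.4.

V₃/V₁ ≈ 171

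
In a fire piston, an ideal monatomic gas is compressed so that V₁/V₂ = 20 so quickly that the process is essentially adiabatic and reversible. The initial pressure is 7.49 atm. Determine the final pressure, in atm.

P₂ ≈ 1100 atm

Adiabatic: P₁V₁^γ = P₂V₂^γ ⇒ P₂ = P₁ (V₁/V₂)^γ.
For a monatomic ideal gas γ = 5/3.
P₂ = 7.49 × 20^(5/3) = 1104 atm.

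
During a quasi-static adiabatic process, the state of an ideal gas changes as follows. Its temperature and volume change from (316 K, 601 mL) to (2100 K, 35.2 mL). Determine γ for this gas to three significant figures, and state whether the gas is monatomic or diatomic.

TV^(γ−1) = const ⇒ γ − 1 = ln(T₂/T₁) / ln(V₁/V₂).
γ = 1 + ln(2100/316) / ln(601/35.2) = 1.667.
γ ≈ 1.67 is close to 5/3, so the gas is monatomic.

γ ≈ 1.67; monatomic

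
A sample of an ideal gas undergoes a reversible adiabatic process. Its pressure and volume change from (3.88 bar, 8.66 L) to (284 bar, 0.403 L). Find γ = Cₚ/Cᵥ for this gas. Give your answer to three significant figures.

γ ≈ 1.40

PV^γ = const ⇒ γ = ln(P₂/P₁) / ln(V₁/V₂).
γ = ln(284/3.88) / ln(8.66/0.403) = 1.4.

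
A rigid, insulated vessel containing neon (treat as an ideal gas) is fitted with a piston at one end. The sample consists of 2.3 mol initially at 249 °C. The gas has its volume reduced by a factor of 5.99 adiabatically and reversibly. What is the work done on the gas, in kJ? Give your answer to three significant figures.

W ≈ 34.4 kJ

Adiabatic: T₁V₁^(γ−1) = T₂V₂^(γ−1) ⇒ T₂ = T₁ (V₁/V₂)^(γ−1).
γ = 5/3 for a monatomic ideal gas, so γ−1 = 2/3.
T₁ = 249 °C = 522.1 K.
T₂ = 522.1 × 5.99^(2/3) = 1722 K.
Q = 0, so ΔU = W_on_gas = nCᵥΔT with Cᵥ = R/(γ−1) = 12.47 J/(mol·K).
ΔU = 2.3 × 12.47 × (1722 − 522.1) = 34420 J.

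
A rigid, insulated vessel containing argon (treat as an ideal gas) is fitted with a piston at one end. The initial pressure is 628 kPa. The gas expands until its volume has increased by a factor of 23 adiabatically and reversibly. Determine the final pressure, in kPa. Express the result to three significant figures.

Since PV^γ is constant along a reversible adiabat, P₂ = P₁ (V₁/V₂)^γ.
For a monatomic ideal gas γ = 5/3.
P₂ = 628 × (1/23)^(5/3) = 3.376 kPa.

P₂ ≈ 3.38 kPa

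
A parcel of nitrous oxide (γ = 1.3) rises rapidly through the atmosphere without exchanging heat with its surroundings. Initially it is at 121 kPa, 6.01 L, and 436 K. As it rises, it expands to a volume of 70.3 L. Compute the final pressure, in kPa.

P₂ ≈ 4.95 kPa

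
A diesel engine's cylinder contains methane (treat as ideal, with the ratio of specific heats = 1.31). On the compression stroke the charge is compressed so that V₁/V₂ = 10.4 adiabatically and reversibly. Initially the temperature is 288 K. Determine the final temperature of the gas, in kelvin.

T₂ ≈ 595 K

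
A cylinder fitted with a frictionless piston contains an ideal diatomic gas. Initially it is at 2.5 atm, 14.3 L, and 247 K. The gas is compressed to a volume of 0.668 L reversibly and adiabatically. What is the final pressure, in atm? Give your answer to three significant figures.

Since PV^γ is constant along a reversible adiabat, P₂ = P₁ (V₁/V₂)^γ.
γ = 7/5 for a diatomic ideal gas.
P₂ = 2.5 × (14.3/0.668)^(7/5) = 182.3 atm.

P₂ ≈ 182 atm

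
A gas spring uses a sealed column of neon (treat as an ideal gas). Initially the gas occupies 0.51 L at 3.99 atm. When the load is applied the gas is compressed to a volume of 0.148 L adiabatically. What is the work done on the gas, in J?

γ = 5/3 for a monatomic ideal gas.
P₂ = P₁(V₁/V₂)^γ = 3.99×(0.51/0.148)^(5/3) = 31.37 atm.
For a reversible adiabat, W_by_gas = (P₁V₁ − P₂V₂)/(γ−1).
W_by = (404300×0.00051 − 3.178×10^6×0.000148) / (2/3) = -396.3 J.
W_on_gas = −W_by = 396.3 J.

W ≈ 396 J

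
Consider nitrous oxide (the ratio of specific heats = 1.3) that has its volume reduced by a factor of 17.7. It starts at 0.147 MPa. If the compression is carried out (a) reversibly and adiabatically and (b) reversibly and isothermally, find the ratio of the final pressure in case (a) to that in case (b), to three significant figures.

P_adiabatic / P_isothermal ≈ 2.37

Isothermal: P_b = P₁(V₁/V₂) = 0.147×17.7.
Adiabatic: P_a = P₁(V₁/V₂)^γ = 0.147×17.7^(1.3).
P_a/P_b = (V₁/V₂)^(γ−1) = 17.7^(0.3) = 2.368.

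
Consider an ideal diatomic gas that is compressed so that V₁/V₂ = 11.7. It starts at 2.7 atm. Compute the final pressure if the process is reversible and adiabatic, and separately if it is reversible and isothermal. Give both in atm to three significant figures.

For a diatomic ideal gas γ = 7/5.
Isothermal: P₂ = P₁(V₁/V₂) = 2.7×11.7 = 31.59 atm.
Adiabatic: P₂ = P₁(V₁/V₂)^γ = 2.7×11.7^(7/5) = 84.49 atm.

adiabatic: 84.5 atm; isothermal: 31.6 atm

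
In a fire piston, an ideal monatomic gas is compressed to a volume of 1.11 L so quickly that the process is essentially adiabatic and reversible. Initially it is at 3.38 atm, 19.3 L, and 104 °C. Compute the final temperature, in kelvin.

Adiabatic: T₁V₁^(γ−1) = T₂V₂^(γ−1) ⇒ T₂ = T₁ (V₁/V₂)^(γ−1).
γ = 5/3 for a monatomic ideal gas.
T₁ = 104 °C = 377.1 K.
T₂ = 377.1 × (19.3/1.11)^(2/3) = 2531 K.

T₂ ≈ 2530 K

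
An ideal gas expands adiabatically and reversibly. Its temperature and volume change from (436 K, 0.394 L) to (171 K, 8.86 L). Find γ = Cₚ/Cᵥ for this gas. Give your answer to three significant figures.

TV^(γ−1) = const ⇒ γ − 1 = ln(T₂/T₁) / ln(V₁/V₂).
γ = 1 + ln(171/436) / ln(0.394/8.86) = 1.301.

γ ≈ 1.30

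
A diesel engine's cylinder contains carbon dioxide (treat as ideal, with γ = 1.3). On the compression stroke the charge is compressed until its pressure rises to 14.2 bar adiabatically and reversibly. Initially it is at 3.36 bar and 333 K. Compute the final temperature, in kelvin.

T₂ ≈ 464 K

Along an adiabat T P^((1−γ)/γ) is constant, so T₂ = T₁ (P₂/P₁)^((γ−1)/γ).
T₂ = 333 × (14.2/3.36)^(0.231) = 464.4 K.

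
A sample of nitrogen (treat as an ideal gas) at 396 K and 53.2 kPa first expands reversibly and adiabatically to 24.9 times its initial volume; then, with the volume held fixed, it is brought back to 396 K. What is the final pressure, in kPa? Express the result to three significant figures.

P₃ ≈ 2.14 kPa

For a diatomic ideal gas γ = 7/5.
Adiabatic step (PV^γ = const): P₂ = 53.2×(1/24.9)^(7/5) = 0.5905 kPa; T₂ = 396×(1/24.9)^(2/5) = 109.4 K.
Isochoric: P₃ = P₂(T₃/T₂) = 0.5905 × (396/109.4) = 2.137 kPa.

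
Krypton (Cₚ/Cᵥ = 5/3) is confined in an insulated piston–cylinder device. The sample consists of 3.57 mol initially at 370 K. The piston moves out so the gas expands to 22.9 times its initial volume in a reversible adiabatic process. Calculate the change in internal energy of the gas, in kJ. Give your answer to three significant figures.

Adiabatic: T₁V₁^(γ−1) = T₂V₂^(γ−1) ⇒ T₂ = T₁ (V₁/V₂)^(γ−1).
T₂ = 370 × (1/22.9)^(2/3) = 45.88 K.
Q = 0, so ΔU = W_on_gas = nCᵥΔT with Cᵥ = R/(γ−1) = 12.47 J/(mol·K).
ΔU = 3.57 × 12.47 × (45.88 − 370) = -14430 J.

ΔU ≈ -14.4 kJ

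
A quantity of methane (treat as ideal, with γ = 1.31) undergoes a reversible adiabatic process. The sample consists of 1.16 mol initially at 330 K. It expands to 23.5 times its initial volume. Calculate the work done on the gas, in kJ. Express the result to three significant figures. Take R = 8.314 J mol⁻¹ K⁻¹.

For a reversible adiabat TV^(γ−1) is constant, so T₂ = T₁ (V₁/V₂)^(γ−1).
T₂ = 330 × (1/23.5)^(0.31) = 124 K.
Q = 0, so ΔU = W_on_gas = nCᵥΔT with Cᵥ = R/(γ−1) = 26.82 J/(mol·K).
ΔU = 1.16 × 26.82 × (124 − 330) = -6408 J.

W ≈ -6.41 kJ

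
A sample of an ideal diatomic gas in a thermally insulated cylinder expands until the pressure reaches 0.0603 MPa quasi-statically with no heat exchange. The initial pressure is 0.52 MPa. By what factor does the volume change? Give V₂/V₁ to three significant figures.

V₂/V₁ ≈ 4.66

From PV^γ = const, V₂/V₁ = (P₁/P₂)^(1/γ).
For a diatomic ideal gas γ = 7/5.
V₂/V₁ = (0.52/0.0603)^(5/7) = 4.66.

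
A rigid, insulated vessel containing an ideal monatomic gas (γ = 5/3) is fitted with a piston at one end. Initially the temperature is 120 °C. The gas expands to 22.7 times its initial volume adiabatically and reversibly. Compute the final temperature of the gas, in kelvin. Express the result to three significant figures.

Adiabatic: T₁V₁^(γ−1) = T₂V₂^(γ−1) ⇒ T₂ = T₁ (V₁/V₂)^(γ−1).
T₁ = 120 °C = 393.1 K.
T₂ = 393.1 × (1/22.7)^(2/3) = 49.04 K.

T₂ ≈ 49.0 K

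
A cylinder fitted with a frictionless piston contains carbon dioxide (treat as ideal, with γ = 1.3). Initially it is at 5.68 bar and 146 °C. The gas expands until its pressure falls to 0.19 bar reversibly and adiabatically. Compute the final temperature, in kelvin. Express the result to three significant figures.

T₂ ≈ 191 K

Adiabatic: T₂/T₁ = (P₂/P₁)^((γ−1)/γ).
T₁ = 146 °C = 419.1 K.
T₂ = 419.1 × (0.19/5.68)^(0.231) = 191.4 K.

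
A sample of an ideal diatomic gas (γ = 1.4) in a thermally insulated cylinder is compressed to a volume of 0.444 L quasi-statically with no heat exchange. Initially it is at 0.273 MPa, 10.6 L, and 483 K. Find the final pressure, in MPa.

Since PV^γ is constant along a reversible adiabat, P₂ = P₁ (V₁/V₂)^γ.
P₂ = 0.273 × (10.6/0.444)^(1.4) = 23.19 MPa.

P₂ ≈ 23.2 MPa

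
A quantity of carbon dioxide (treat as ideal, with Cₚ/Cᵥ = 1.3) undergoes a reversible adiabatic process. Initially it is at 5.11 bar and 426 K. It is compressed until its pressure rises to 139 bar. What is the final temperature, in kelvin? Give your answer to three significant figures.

Along an adiabat T P^((1−γ)/γ) is constant, so T₂ = T₁ (P₂/P₁)^((γ−1)/γ).
T₂ = 426 × (139/5.11)^(0.231) = 913 K.

T₂ ≈ 913 K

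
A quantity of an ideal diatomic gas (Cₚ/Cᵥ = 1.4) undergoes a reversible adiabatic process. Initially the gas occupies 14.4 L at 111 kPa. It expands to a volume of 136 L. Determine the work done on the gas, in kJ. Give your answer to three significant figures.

W ≈ -2.37 kJ

P₂ = P₁(V₁/V₂)^γ = 111×(14.4/136)^(1.4) = 4.787 kPa.
For a reversible adiabat, W_by_gas = (P₁V₁ − P₂V₂)/(γ−1).
W_by = (111000×0.0144 − 4787×0.136) / (0.4) = 2368 J.
W_on_gas = −W_by = -2368 J.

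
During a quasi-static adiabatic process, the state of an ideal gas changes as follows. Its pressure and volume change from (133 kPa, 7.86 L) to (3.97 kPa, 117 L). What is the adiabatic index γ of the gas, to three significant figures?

γ ≈ 1.30

PV^γ = const ⇒ γ = ln(P₂/P₁) / ln(V₁/V₂).
γ = ln(3.97/133) / ln(7.86/117) = 1.3.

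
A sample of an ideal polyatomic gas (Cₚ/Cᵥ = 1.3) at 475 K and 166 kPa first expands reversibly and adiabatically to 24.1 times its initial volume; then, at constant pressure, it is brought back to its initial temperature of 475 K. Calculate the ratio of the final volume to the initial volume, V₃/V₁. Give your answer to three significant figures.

Adiabatic step: V₂/V₁ = 24.1; T₂ = T₁·(1/24.1)^(0.3) = 182.8 K.
Isobaric step: V₃/V₂ = T₃/T₂ = 475/182.8.
V₃/V₁ = (V₂/V₁)(V₃/V₂) = 24.1 × (475/182.8) = 62.61.

V₃/V₁ ≈ 62.6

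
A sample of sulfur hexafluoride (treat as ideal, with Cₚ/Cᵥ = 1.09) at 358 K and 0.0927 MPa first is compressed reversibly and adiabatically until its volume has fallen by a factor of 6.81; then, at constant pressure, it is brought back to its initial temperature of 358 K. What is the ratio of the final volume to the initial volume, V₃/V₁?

Adiabatic step: V₂/V₁ = 0.1468; T₂ = T₁·6.81^(0.09) = 425.5 K.
Isobaric step: V₃/V₂ = T₃/T₂ = 358/425.5.
V₃/V₁ = (V₂/V₁)(V₃/V₂) = 0.1468 × (358/425.5) = 0.1236.

V₃/V₁ ≈ 0.124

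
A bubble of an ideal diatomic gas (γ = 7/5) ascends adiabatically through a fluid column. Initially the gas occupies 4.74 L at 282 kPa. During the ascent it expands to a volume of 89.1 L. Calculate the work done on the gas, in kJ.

W ≈ -2.31 kJ

P₂ = P₁(V₁/V₂)^γ = 282×(4.74/89.1)^(7/5) = 4.64 kPa.
For a reversible adiabat, W_by_gas = (P₁V₁ − P₂V₂)/(γ−1).
W_by = (282000×0.00474 − 4640×0.0891) / (2/5) = 2308 J.
W_on_gas = −W_by = -2308 J.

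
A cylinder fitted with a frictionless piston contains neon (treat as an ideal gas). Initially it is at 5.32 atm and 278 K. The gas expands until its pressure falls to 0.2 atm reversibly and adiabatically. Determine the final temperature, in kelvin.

T₂ ≈ 74.8 K

Along an adiabat T P^((1−γ)/γ) is constant, so T₂ = T₁ (P₂/P₁)^((γ−1)/γ).
For a monatomic ideal gas γ = 5/3, so (γ−1)/γ = 2/5.
T₂ = 278 × (0.2/5.32)^(2/5) = 74.83 K.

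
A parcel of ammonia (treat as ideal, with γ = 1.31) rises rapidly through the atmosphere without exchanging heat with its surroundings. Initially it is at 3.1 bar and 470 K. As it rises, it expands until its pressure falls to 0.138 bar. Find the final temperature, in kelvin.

T₂ ≈ 225 K

Adiabatic: T₂/T₁ = (P₂/P₁)^((γ−1)/γ).
T₂ = 470 × (0.138/3.1)^(0.237) = 225.1 K.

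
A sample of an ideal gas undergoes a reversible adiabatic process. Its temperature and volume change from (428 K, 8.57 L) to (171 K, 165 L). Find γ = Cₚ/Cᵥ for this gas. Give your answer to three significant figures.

TV^(γ−1) = const ⇒ γ − 1 = ln(T₂/T₁) / ln(V₁/V₂).
γ = 1 + ln(171/428) / ln(8.57/165) = 1.31.

γ ≈ 1.31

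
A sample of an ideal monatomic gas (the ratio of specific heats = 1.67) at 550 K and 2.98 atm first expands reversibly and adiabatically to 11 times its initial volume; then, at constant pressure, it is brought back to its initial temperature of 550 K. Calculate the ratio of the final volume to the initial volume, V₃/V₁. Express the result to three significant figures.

V₃/V₁ ≈ 54.8

Adiabatic step: V₂/V₁ = 11; T₂ = T₁·(1/11)^(0.67) = 110.3 K.
Isobaric step: V₃/V₂ = T₃/T₂ = 550/110.3.
V₃/V₁ = (V₂/V₁)(V₃/V₂) = 11 × (550/110.3) = 54.84.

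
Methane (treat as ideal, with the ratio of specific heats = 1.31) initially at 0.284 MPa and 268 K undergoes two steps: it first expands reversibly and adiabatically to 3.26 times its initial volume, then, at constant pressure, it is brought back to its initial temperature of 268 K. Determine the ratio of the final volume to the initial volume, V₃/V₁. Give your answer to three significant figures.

V₃/V₁ ≈ 4.70

Adiabatic step: V₂/V₁ = 3.26; T₂ = T₁·(1/3.26)^(0.31) = 185.8 K.
Isobaric step: V₃/V₂ = T₃/T₂ = 268/185.8.
V₃/V₁ = (V₂/V₁)(V₃/V₂) = 3.26 × (268/185.8) = 4.702.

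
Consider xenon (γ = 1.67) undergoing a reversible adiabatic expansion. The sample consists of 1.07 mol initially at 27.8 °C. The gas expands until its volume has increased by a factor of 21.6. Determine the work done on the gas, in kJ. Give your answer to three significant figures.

Adiabatic: T₁V₁^(γ−1) = T₂V₂^(γ−1) ⇒ T₂ = T₁ (V₁/V₂)^(γ−1).
T₁ = 27.8 °C = 300.9 K.
T₂ = 300.9 × (1/21.6)^(0.67) = 38.41 K.
Q = 0, so ΔU = W_on_gas = nCᵥΔT with Cᵥ = R/(γ−1) = 12.41 J/(mol·K).
ΔU = 1.07 × 12.41 × (38.41 − 300.9) = -3486 J.

W ≈ -3.49 kJ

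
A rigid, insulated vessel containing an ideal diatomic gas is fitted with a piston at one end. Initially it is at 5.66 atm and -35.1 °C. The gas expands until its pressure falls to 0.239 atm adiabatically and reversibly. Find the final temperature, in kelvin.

Along an adiabat T P^((1−γ)/γ) is constant, so T₂ = T₁ (P₂/P₁)^((γ−1)/γ).
For a diatomic ideal gas γ = 7/5, so (γ−1)/γ = 2/7.
T₁ = -35.1 °C = 238 K.
T₂ = 238 × (0.239/5.66)^(2/7) = 96.38 K.

T₂ ≈ 96.4 K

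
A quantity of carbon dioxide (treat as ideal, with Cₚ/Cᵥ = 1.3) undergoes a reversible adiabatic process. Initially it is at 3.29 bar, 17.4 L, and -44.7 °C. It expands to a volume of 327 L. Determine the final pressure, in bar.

P₂ ≈ 0.0726 bar

Since PV^γ is constant along a reversible adiabat, P₂ = P₁ (V₁/V₂)^γ.
P₂ = 3.29 × (17.4/327)^(1.3) = 0.07261 bar.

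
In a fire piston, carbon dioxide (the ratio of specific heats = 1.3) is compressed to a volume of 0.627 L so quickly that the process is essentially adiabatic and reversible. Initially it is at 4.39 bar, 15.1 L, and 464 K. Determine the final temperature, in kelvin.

T₂ ≈ 1210 K

For a reversible adiabat TV^(γ−1) is constant, so T₂ = T₁ (V₁/V₂)^(γ−1).
T₂ = 464 × (15.1/0.627)^(0.3) = 1205 K.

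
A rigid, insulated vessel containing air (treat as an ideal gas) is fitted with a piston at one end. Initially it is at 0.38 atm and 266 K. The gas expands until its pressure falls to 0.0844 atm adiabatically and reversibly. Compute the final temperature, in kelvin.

Adiabatic: T₂/T₁ = (P₂/P₁)^((γ−1)/γ).
For a diatomic ideal gas γ = 7/5, so (γ−1)/γ = 2/7.
T₂ = 266 × (0.0844/0.38)^(2/7) = 173.1 K.

T₂ ≈ 173 K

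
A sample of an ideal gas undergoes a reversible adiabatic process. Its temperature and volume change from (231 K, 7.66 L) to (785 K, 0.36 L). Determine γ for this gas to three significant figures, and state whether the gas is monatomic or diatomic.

TV^(γ−1) = const ⇒ γ − 1 = ln(T₂/T₁) / ln(V₁/V₂).
γ = 1 + ln(785/231) / ln(7.66/0.36) = 1.4.
γ ≈ 1.40 is close to 7/5, so the gas is diatomic.

γ ≈ 1.40; diatomic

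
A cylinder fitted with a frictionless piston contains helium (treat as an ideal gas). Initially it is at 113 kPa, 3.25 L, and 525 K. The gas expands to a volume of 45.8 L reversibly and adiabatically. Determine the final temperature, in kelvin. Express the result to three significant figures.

Adiabatic: T₁V₁^(γ−1) = T₂V₂^(γ−1) ⇒ T₂ = T₁ (V₁/V₂)^(γ−1).
γ = 5/3 for a monatomic ideal gas.
T₂ = 525 × (3.25/45.8)^(2/3) = 89.99 K.

T₂ ≈ 90.0 K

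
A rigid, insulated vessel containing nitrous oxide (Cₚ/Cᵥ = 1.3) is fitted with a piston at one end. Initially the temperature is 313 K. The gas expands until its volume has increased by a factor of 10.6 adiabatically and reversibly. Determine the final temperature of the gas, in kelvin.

For a reversible adiabat TV^(γ−1) is constant, so T₂ = T₁ (V₁/V₂)^(γ−1).
T₂ = 313 × (1/10.6)^(0.3) = 154.2 K.

T₂ ≈ 154 K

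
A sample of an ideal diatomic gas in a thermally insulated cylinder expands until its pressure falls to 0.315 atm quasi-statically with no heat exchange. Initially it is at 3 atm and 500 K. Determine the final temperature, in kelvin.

T₂ ≈ 263 K

Along an adiabat T P^((1−γ)/γ) is constant, so T₂ = T₁ (P₂/P₁)^((γ−1)/γ).
For a diatomic ideal gas γ = 7/5, so (γ−1)/γ = 2/7.
T₂ = 500 × (0.315/3)^(2/7) = 262.6 K.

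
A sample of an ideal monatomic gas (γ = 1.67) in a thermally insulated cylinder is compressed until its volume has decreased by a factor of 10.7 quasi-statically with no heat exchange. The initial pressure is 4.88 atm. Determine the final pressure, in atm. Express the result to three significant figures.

P₂ ≈ 256 atm

Since PV^γ is constant along a reversible adiabat, P₂ = P₁ (V₁/V₂)^γ.
P₂ = 4.88 × 10.7^(1.67) = 255.6 atm.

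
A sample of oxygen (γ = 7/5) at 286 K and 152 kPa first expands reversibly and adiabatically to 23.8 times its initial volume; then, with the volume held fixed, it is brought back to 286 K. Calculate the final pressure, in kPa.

P₃ ≈ 6.39 kPa

Adiabatic step (PV^γ = const): P₂ = 152×(1/23.8)^(7/5) = 1.797 kPa; T₂ = 286×(1/23.8)^(2/5) = 80.49 K.
Isochoric: P₃ = P₂(T₃/T₂) = 1.797 × (286/80.49) = 6.387 kPa.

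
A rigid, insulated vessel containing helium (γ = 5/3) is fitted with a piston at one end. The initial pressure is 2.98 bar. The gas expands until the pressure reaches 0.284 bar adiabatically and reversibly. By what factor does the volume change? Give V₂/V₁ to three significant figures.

From PV^γ = const, V₂/V₁ = (P₁/P₂)^(1/γ).
V₂/V₁ = (2.98/0.284)^(3/5) = 4.098.

V₂/V₁ ≈ 4.10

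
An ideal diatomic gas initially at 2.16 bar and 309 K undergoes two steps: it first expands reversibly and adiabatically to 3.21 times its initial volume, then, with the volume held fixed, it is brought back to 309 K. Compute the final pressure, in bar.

P₃ ≈ 0.673 bar

For a diatomic ideal gas γ = 7/5.
Adiabatic step (PV^γ = const): P₂ = 2.16×(1/3.21)^(7/5) = 0.422 bar; T₂ = 309×(1/3.21)^(2/5) = 193.8 K.
Isochoric: P₃ = P₂(T₃/T₂) = 0.422 × (309/193.8) = 0.6729 bar.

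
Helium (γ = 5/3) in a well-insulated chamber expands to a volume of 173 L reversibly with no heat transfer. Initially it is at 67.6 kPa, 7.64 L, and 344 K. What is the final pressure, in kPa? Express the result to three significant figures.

P₂ ≈ 0.373 kPa

Since PV^γ is constant along a reversible adiabat, P₂ = P₁ (V₁/V₂)^γ.
P₂ = 67.6 × (7.64/173)^(5/3) = 0.373 kPa.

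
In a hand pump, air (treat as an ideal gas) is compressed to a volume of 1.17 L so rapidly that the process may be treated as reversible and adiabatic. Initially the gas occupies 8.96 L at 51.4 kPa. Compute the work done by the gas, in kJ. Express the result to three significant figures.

γ = 7/5 for a diatomic ideal gas.
P₂ = P₁(V₁/V₂)^γ = 51.4×(8.96/1.17)^(7/5) = 888.7 kPa.
For a reversible adiabat, W_by_gas = (P₁V₁ − P₂V₂)/(γ−1).
W_by = (51400×0.00896 − 888700×0.00117) / (2/5) = -1448 J.

W ≈ -1.45 kJ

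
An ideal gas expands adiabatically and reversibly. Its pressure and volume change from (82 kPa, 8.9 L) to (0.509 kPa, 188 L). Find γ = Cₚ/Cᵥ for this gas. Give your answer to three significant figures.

PV^γ = const ⇒ γ = ln(P₂/P₁) / ln(V₁/V₂).
γ = ln(0.509/82) / ln(8.9/188) = 1.666.

γ ≈ 1.67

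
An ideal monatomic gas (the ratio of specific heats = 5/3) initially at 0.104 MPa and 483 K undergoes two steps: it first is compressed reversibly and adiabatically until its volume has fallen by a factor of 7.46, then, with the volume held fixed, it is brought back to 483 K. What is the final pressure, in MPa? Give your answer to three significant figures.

Adiabatic step (PV^γ = const): P₂ = 0.104×7.46^(5/3) = 2.962 MPa; T₂ = 483×7.46^(2/3) = 1844 K.
Isochoric: P₃ = P₂(T₃/T₂) = 2.962 × (483/1844) = 0.7758 MPa.

P₃ ≈ 0.776 MPa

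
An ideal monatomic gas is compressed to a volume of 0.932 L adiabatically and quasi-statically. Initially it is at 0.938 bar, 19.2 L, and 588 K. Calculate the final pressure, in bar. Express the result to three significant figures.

P₂ ≈ 145 bar

Adiabatic: P₁V₁^γ = P₂V₂^γ ⇒ P₂ = P₁ (V₁/V₂)^γ.
γ = 5/3 for a monatomic ideal gas.
P₂ = 0.938 × (19.2/0.932)^(5/3) = 145.2 bar.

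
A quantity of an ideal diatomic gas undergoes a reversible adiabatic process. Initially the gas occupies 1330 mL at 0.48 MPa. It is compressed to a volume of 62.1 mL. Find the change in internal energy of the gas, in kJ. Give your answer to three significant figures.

γ = 7/5 for a diatomic ideal gas.
P₂ = P₁(V₁/V₂)^γ = 0.48×(1330/62.1)^(7/5) = 35.02 MPa.
For a reversible adiabat, W_by_gas = (P₁V₁ − P₂V₂)/(γ−1).
W_by = (480000×0.00133 − 3.502×10^7×6.21×10^-5) / (2/5) = -3841 J.
Q = 0 ⇒ ΔU = −W_by = 3841 J.

ΔU ≈ 3.84 kJ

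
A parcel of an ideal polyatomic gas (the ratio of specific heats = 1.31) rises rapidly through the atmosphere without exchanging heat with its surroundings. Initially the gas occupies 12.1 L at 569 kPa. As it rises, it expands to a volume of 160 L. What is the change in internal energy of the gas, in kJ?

P₂ = P₁(V₁/V₂)^γ = 569×(12.1/160)^(1.31) = 19.33 kPa.
For a reversible adiabat, W_by_gas = (P₁V₁ − P₂V₂)/(γ−1).
W_by = (569000×0.0121 − 19330×0.16) / (0.31) = 12230 J.
Q = 0 ⇒ ΔU = −W_by = -12230 J.

ΔU ≈ -12.2 kJ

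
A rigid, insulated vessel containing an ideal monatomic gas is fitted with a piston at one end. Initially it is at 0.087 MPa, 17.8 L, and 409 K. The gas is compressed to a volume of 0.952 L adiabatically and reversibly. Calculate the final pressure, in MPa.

P₂ ≈ 11.5 MPa

Since PV^γ is constant along a reversible adiabat, P₂ = P₁ (V₁/V₂)^γ.
γ = 5/3 for a monatomic ideal gas.
P₂ = 0.087 × (17.8/0.952)^(5/3) = 11.46 MPa.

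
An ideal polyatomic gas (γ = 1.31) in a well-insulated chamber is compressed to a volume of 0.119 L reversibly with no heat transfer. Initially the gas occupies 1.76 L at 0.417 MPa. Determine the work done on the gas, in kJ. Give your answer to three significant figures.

P₂ = P₁(V₁/V₂)^γ = 0.417×(1.76/0.119)^(1.31) = 14.22 MPa.
For a reversible adiabat, W_by_gas = (P₁V₁ − P₂V₂)/(γ−1).
W_by = (417000×0.00176 − 1.422×10^7×0.000119) / (0.31) = -3090 J.
W_on_gas = −W_by = 3090 J.

W ≈ 3.09 kJ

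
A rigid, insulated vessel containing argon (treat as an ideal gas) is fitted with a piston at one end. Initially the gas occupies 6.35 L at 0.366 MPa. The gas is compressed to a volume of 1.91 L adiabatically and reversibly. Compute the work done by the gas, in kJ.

γ = 5/3 for a monatomic ideal gas.
P₂ = P₁(V₁/V₂)^γ = 0.366×(6.35/1.91)^(5/3) = 2.71 MPa.
For a reversible adiabat, W_by_gas = (P₁V₁ − P₂V₂)/(γ−1).
W_by = (366000×0.00635 − 2.71×10^6×0.00191) / (2/3) = -4279 J.

W ≈ -4.28 kJ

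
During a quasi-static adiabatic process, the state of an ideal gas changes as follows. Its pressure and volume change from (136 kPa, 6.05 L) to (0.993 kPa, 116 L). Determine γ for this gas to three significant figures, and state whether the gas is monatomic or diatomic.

γ ≈ 1.67; monatomic

PV^γ = const ⇒ γ = ln(P₂/P₁) / ln(V₁/V₂).
γ = ln(0.993/136) / ln(6.05/116) = 1.666.
γ ≈ 1.67 is close to 5/3, so the gas is monatomic.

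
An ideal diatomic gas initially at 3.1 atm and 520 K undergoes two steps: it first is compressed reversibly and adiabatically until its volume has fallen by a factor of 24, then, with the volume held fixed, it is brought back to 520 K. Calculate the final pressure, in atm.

P₃ ≈ 74.4 atm

For a diatomic ideal gas γ = 7/5.
Adiabatic step (PV^γ = const): P₂ = 3.1×24^(7/5) = 265.3 atm; T₂ = 520×24^(2/5) = 1854 K.
Isochoric: P₃ = P₂(T₃/T₂) = 265.3 × (520/1854) = 74.4 atm.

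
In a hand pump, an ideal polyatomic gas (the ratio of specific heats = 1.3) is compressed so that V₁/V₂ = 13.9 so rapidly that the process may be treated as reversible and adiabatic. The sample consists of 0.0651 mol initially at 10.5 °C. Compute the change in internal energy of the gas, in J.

ΔU ≈ 615 J

For a reversible adiabat TV^(γ−1) is constant, so T₂ = T₁ (V₁/V₂)^(γ−1).
T₁ = 10.5 °C = 283.6 K.
T₂ = 283.6 × 13.9^(0.3) = 624.7 K.
Q = 0, so ΔU = W_on_gas = nCᵥΔT with Cᵥ = R/(γ−1) = 27.71 J/(mol·K).
ΔU = 0.0651 × 27.71 × (624.7 − 283.6) = 615.3 J.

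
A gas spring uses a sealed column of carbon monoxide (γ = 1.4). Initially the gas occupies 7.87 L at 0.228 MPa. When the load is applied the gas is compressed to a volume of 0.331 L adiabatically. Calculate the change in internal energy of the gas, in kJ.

P₂ = P₁(V₁/V₂)^γ = 0.228×(7.87/0.331)^(1.4) = 19.25 MPa.
For a reversible adiabat, W_by_gas = (P₁V₁ − P₂V₂)/(γ−1).
W_by = (228000×0.00787 − 1.925×10^7×0.000331) / (0.4) = -11450 J.
Q = 0 ⇒ ΔU = −W_by = 11450 J.

ΔU ≈ 11.4 kJ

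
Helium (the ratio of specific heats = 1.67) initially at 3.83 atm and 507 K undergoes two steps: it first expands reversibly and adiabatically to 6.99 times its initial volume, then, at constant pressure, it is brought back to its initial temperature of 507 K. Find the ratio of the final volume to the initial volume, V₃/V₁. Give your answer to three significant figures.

Adiabatic step: V₂/V₁ = 6.99; T₂ = T₁·(1/6.99)^(0.67) = 137.8 K.
Isobaric step: V₃/V₂ = T₃/T₂ = 507/137.8.
V₃/V₁ = (V₂/V₁)(V₃/V₂) = 6.99 × (507/137.8) = 25.72.

V₃/V₁ ≈ 25.7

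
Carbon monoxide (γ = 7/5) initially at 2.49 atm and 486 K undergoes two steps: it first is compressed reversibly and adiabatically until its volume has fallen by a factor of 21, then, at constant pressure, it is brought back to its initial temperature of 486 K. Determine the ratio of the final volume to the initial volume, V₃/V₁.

V₃/V₁ ≈ 0.0141

Adiabatic step: V₂/V₁ = 0.04762; T₂ = T₁·21^(2/5) = 1643 K.
Isobaric step: V₃/V₂ = T₃/T₂ = 486/1643.
V₃/V₁ = (V₂/V₁)(V₃/V₂) = 0.04762 × (486/1643) = 0.01409.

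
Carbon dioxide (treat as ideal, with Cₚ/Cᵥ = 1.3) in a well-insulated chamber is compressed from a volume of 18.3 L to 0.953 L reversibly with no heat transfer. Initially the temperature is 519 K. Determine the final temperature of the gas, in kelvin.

For a reversible adiabat TV^(γ−1) is constant, so T₂ = T₁ (V₁/V₂)^(γ−1).
T₂ = 519 × (18.3/0.953)^(0.3) = 1259 K.

T₂ ≈ 1260 K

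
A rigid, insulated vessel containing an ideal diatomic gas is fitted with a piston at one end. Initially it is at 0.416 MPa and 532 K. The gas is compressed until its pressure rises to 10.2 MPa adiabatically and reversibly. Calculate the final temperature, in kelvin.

Along an adiabat T P^((1−γ)/γ) is constant, so T₂ = T₁ (P₂/P₁)^((γ−1)/γ).
For a diatomic ideal gas γ = 7/5, so (γ−1)/γ = 2/7.
T₂ = 532 × (10.2/0.416)^(2/7) = 1327 K.

T₂ ≈ 1330 K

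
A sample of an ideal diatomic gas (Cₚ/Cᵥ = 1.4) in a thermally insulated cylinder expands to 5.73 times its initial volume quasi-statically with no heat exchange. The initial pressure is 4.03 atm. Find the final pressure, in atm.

P₂ ≈ 0.350 atm

Adiabatic: P₁V₁^γ = P₂V₂^γ ⇒ P₂ = P₁ (V₁/V₂)^γ.
P₂ = 4.03 × (1/5.73)^(1.4) = 0.3499 atm.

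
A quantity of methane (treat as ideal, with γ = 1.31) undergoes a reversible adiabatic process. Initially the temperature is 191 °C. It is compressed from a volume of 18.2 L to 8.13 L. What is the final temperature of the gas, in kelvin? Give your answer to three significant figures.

Adiabatic: T₁V₁^(γ−1) = T₂V₂^(γ−1) ⇒ T₂ = T₁ (V₁/V₂)^(γ−1).
T₁ = 191 °C = 464.1 K.
T₂ = 464.1 × (18.2/8.13)^(0.31) = 595.9 K.

T₂ ≈ 596 K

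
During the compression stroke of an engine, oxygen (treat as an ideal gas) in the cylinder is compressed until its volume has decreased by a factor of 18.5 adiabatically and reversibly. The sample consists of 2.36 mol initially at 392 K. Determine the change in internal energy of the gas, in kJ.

ΔU ≈ 42.5 kJ

Adiabatic: T₁V₁^(γ−1) = T₂V₂^(γ−1) ⇒ T₂ = T₁ (V₁/V₂)^(γ−1).
γ = 7/5 for a diatomic ideal gas, so γ−1 = 2/5.
T₂ = 392 × 18.5^(2/5) = 1259 K.
Q = 0, so ΔU = W_on_gas = nCᵥΔT with Cᵥ = R/(γ−1) = 20.79 J/(mol·K).
ΔU = 2.36 × 20.79 × (1259 − 392) = 42550 J.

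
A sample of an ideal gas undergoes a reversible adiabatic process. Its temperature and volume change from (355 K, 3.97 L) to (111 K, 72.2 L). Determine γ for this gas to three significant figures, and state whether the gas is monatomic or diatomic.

γ ≈ 1.40; diatomic

TV^(γ−1) = const ⇒ γ − 1 = ln(T₂/T₁) / ln(V₁/V₂).
γ = 1 + ln(111/355) / ln(3.97/72.2) = 1.401.
γ ≈ 1.40 is close to 7/5, so the gas is diatomic.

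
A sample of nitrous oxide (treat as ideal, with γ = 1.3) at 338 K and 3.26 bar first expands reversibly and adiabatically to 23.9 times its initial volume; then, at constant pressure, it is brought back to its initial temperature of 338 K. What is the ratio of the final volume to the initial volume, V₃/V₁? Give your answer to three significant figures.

V₃/V₁ ≈ 61.9

Adiabatic step: V₂/V₁ = 23.9; T₂ = T₁·(1/23.9)^(0.3) = 130.4 K.
Isobaric step: V₃/V₂ = T₃/T₂ = 338/130.4.
V₃/V₁ = (V₂/V₁)(V₃/V₂) = 23.9 × (338/130.4) = 61.93.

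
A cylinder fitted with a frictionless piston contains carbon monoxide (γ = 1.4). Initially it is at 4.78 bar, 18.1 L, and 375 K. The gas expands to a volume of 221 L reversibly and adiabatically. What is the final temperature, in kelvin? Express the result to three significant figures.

For a reversible adiabat TV^(γ−1) is constant, so T₂ = T₁ (V₁/V₂)^(γ−1).
T₂ = 375 × (18.1/221)^(0.4) = 137.8 K.

T₂ ≈ 138 K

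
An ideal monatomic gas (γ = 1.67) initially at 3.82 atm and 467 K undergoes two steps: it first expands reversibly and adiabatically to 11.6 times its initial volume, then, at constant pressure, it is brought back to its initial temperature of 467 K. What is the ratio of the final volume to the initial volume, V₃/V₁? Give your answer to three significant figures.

Adiabatic step: V₂/V₁ = 11.6; T₂ = T₁·(1/11.6)^(0.67) = 90.39 K.
Isobaric step: V₃/V₂ = T₃/T₂ = 467/90.39.
V₃/V₁ = (V₂/V₁)(V₃/V₂) = 11.6 × (467/90.39) = 59.93.

V₃/V₁ ≈ 59.9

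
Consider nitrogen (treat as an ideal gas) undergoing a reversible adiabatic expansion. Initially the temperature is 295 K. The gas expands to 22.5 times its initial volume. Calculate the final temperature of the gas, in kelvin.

For a reversible adiabat TV^(γ−1) is constant, so T₂ = T₁ (V₁/V₂)^(γ−1).
For a diatomic ideal gas γ = 7/5, so γ−1 = 2/5.
T₂ = 295 × (1/22.5)^(2/5) = 84.91 K.

T₂ ≈ 84.9 K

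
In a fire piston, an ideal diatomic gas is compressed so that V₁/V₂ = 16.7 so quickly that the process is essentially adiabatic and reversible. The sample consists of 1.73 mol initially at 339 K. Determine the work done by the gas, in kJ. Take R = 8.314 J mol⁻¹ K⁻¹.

For a reversible adiabat TV^(γ−1) is constant, so T₂ = T₁ (V₁/V₂)^(γ−1).
γ = 7/5 for a diatomic ideal gas, so γ−1 = 2/5.
T₂ = 339 × 16.7^(2/5) = 1045 K.
Q = 0, so ΔU = W_on_gas = nCᵥΔT with Cᵥ = R/(γ−1) = 20.79 J/(mol·K).
ΔU = 1.73 × 20.79 × (1045 − 339) = 25400 J.
Work done by the gas = −ΔU = -25400 J.

W ≈ -25.4 kJ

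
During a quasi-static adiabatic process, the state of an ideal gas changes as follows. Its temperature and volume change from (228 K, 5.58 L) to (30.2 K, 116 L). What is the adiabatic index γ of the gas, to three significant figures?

TV^(γ−1) = const ⇒ γ − 1 = ln(T₂/T₁) / ln(V₁/V₂).
γ = 1 + ln(30.2/228) / ln(5.58/116) = 1.666.

γ ≈ 1.67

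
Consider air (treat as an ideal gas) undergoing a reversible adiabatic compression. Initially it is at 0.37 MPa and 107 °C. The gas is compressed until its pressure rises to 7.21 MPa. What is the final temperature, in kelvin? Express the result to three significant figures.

T₂ ≈ 888 K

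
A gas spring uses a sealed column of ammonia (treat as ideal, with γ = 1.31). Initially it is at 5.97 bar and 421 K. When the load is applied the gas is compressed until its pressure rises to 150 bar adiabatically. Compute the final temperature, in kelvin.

T₂ ≈ 903 K

Along an adiabat T P^((1−γ)/γ) is constant, so T₂ = T₁ (P₂/P₁)^((γ−1)/γ).
T₂ = 421 × (150/5.97)^(0.237) = 902.8 K.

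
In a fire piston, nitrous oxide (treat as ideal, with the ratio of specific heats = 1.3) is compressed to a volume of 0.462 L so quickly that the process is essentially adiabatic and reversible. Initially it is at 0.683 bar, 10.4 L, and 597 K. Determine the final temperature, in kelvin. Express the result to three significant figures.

Adiabatic: T₁V₁^(γ−1) = T₂V₂^(γ−1) ⇒ T₂ = T₁ (V₁/V₂)^(γ−1).
T₂ = 597 × (10.4/0.462)^(0.3) = 1519 K.

T₂ ≈ 1520 K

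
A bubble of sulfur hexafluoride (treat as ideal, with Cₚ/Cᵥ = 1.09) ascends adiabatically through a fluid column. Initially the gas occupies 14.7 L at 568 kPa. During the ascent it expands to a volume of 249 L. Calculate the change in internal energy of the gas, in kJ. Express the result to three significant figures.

ΔU ≈ -20.9 kJ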